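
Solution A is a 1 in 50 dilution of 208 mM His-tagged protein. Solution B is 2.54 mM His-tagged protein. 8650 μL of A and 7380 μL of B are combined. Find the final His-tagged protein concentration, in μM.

C_A = 208 mM / 50 = 4.16 mM.
C_mix = (C_A·V_A + C_B·V_B)/(V_A + V_B) = (4.16×8650 + 2.54×7380) / 16030 = 3.41 mM = 3410 μM.

3410 μM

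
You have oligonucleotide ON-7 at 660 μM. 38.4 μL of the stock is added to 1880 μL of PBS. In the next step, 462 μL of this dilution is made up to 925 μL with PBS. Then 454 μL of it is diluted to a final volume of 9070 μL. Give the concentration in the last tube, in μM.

Overall dilution factor = 49.96 × 2.002 × 19.98 = 1998.
660 μM / 1998 = 0.330 μM.

0.330 μM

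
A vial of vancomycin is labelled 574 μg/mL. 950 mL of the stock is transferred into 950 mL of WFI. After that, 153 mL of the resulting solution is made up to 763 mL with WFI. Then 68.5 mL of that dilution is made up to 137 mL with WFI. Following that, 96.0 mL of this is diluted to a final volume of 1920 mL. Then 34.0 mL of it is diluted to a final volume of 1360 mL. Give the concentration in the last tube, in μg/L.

Overall dilution factor = 2 × 4.987 × 2 × 20 × 40 = 1.60 × 10⁴.
574 μg/mL / 1.60 × 10⁴ = 0.0360 μg/mL = 36.0 μg/L.

36.0 μg/L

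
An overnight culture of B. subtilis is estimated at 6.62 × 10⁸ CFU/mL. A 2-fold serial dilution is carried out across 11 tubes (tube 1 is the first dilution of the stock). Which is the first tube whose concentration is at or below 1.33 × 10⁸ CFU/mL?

Tube n has concentration 6.62 × 10⁸ CFU/mL / 2ⁿ.
Need 2ⁿ ≥ 6.62 × 10⁸ CFU/mL / 1.33 × 10⁸ CFU/mL = 4.98, so n ≥ 2.32.
First such tube: n = 3.

tube 3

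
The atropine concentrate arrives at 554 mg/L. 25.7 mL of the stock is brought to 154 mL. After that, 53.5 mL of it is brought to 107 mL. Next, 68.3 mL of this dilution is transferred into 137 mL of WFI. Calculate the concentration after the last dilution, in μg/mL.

Overall dilution factor = 5.992 × 2 × 3.006 = 36.0.
554 mg/L / 36.0 = 15.4 mg/L = 15.4 μg/mL.

15.4 μg/mL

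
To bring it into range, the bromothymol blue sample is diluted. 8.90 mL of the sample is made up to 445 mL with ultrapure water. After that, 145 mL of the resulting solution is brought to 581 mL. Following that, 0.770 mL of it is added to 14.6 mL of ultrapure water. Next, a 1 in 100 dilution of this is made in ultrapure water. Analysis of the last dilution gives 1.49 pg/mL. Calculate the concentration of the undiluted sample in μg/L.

Overall dilution factor = 50 × 4.007 × 19.96 × 100 = 4.00 × 10⁵.
Original = 1.49 pg/mL × 4.00 × 10⁵ = 5.96 × 10⁵ pg/mL = 596 μg/L.

596 μg/L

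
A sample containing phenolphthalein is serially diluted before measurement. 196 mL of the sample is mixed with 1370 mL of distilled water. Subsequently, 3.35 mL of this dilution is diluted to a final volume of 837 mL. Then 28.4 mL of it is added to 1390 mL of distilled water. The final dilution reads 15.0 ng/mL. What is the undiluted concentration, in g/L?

1.50 g/L

Overall dilution factor = 7.990 × 249.9 × 49.94 = 9.97 × 10⁴.
Original = 15.0 ng/mL × 9.97 × 10⁴ = 1.50 × 10⁶ ng/mL = 1.50 g/L.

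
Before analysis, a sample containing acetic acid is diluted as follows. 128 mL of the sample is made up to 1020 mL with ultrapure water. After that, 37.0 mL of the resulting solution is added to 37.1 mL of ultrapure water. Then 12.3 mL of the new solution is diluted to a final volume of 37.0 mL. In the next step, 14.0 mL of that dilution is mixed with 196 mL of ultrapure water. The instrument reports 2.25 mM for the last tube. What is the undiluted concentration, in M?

Overall dilution factor = 7.969 × 2.003 × 3.008 × 15 = 720.
Original = 2.25 mM × 720 = 1620 mM = 1.62 M.

1.62 M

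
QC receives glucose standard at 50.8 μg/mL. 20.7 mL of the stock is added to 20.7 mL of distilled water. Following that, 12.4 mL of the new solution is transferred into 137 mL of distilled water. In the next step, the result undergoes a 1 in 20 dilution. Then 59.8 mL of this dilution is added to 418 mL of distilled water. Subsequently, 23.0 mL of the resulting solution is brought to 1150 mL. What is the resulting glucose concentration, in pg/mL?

264 pg/mL

Overall dilution factor = 2 × 12.05 × 20 × 7.990 × 50 = 1.93 × 10⁵.
50.8 μg/mL / 1.93 × 10⁵ = 2.64 × 10⁻⁴ μg/mL = 264 pg/mL.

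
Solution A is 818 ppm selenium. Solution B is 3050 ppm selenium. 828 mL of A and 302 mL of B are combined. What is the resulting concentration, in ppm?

1410 ppm

C_mix = (C_A·V_A + C_B·V_B)/(V_A + V_B) = (818×828 + 3050×302) / 1130 = 1415 ppm.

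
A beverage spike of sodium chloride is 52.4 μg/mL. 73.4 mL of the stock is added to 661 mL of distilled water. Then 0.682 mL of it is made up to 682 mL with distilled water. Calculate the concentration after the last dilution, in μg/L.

5.24 μg/L

Overall dilution factor = 10.01 × 1000 = 1.00 × 10⁴.
52.4 μg/mL / 1.00 × 10⁴ = 5.24 × 10⁻³ μg/mL = 5.24 μg/L.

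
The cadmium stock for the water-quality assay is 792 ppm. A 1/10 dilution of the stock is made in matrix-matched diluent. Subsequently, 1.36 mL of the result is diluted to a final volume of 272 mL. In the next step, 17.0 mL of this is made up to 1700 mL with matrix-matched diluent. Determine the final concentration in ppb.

3.96 ppb

Overall dilution factor = 10 × 200 × 100 = 2.00 × 10⁵.
792 ppm / 2.00 × 10⁵ = 3.96 × 10⁻³ ppm = 3.96 ppb.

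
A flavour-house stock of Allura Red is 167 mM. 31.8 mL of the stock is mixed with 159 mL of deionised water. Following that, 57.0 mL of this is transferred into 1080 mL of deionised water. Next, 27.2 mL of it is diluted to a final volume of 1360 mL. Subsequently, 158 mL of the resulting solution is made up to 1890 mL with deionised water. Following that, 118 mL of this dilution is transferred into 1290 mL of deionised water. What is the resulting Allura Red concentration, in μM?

Overall dilution factor = 6 × 19.95 × 50 × 11.96 × 11.93 = 8.54 × 10⁵.
167 mM / 8.54 × 10⁵ = 1.96 × 10⁻⁴ mM = 0.196 μM.

0.196 μM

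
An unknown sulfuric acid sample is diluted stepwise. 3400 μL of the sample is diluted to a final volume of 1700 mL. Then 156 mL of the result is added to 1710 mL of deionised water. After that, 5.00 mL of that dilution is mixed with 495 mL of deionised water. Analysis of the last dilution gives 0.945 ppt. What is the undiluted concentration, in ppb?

565 ppb

Overall dilution factor = 500 × 11.96 × 100 = 5.98 × 10⁵.
Original = 0.945 ppt × 5.98 × 10⁵ = 5.65 × 10⁵ ppt = 565 ppb.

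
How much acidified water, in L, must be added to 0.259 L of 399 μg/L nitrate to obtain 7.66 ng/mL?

13.2 L

7.66 ng/mL = 7.66 μg/L.
V₂ = C₁V₁/C₂ = 399 × 0.259 / 7.66 = 13.5 L.
Diluent to add = V₂ − V₁ = 13.5 − 0.259 = 13.2 L.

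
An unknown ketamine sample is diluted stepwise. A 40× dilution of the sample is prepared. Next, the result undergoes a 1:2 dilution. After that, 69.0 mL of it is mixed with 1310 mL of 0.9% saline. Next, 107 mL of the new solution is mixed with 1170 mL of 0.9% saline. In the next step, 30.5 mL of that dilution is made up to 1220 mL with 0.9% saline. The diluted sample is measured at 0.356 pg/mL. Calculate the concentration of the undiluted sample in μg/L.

272 μg/L

Overall dilution factor = 40 × 2 × 19.99 × 11.93 × 40 = 7.63 × 10⁵.
Original = 0.356 pg/mL × 7.63 × 10⁵ = 2.72 × 10⁵ pg/mL = 272 μg/L.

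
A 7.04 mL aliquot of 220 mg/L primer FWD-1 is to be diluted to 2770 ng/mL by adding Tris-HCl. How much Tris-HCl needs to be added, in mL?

2770 ng/mL = 2.77 mg/L.
V₂ = C₁V₁/C₂ = 220 × 7.04 / 2.77 = 559 mL.
Diluent to add = V₂ − V₁ = 559 − 7.04 = 552 mL.

552 mL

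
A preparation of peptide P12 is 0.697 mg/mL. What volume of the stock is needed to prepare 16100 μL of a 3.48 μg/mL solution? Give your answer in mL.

0.0804 mL

3.48 μg/mL = 3.48 × 10⁻³ mg/mL.
V₁ = C₂V₂/C₁ = 3.48 × 10⁻³ × 16100 / 0.697 = 80.4 μL = 0.0804 mL.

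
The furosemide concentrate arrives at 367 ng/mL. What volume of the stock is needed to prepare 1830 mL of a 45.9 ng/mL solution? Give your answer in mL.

229 mL

V₁ = C₂V₂/C₁ = 45.9 × 1830 / 367 = 229 mL.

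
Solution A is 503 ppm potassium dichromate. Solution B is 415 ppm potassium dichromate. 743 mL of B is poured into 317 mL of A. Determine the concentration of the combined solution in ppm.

C_mix = (C_A·V_A + C_B·V_B)/(V_A + V_B) = (503×317 + 415×743) / 1060 = 441 ppm.

441 ppm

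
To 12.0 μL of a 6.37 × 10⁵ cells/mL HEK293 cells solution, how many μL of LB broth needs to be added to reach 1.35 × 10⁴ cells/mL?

554 μL

V₂ = C₁V₁/C₂ = 6.37 × 10⁵ × 12.0 / 1.35 × 10⁴ = 566 μL.
Diluent to add = V₂ − V₁ = 566 − 12.0 = 554 μL.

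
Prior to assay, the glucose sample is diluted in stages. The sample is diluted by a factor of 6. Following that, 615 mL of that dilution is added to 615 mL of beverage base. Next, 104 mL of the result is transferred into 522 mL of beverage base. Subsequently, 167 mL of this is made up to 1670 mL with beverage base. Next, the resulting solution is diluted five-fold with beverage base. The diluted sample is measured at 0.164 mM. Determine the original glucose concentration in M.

0.592 M

Overall dilution factor = 6 × 2 × 6.019 × 10 × 5 = 3612.
Original = 0.164 mM × 3612 = 592 mM = 0.592 M.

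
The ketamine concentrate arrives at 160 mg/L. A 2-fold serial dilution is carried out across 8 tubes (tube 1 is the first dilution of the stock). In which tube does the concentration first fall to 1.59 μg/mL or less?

tube 7

Tube n has concentration 160 mg/L / 2ⁿ.
Need 2ⁿ ≥ 160 mg/L / 1.59 μg/mL = 101, so n ≥ 6.65.
First such tube: n = 7.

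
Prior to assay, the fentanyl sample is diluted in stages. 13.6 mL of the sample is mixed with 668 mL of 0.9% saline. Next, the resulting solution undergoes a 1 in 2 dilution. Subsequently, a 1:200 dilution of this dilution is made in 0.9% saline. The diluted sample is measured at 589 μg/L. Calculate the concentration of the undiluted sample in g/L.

Overall dilution factor = 50.12 × 2 × 200 = 2.00 × 10⁴.
Original = 589 μg/L × 2.00 × 10⁴ = 1.18 × 10⁷ μg/L = 11.8 g/L.

11.8 g/L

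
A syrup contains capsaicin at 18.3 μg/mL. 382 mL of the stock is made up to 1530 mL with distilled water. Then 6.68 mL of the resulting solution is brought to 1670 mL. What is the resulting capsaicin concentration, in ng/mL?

18.3 ng/mL

Overall dilution factor = 4.005 × 250 = 1001.
18.3 μg/mL / 1001 = 0.0183 μg/mL = 18.3 ng/mL.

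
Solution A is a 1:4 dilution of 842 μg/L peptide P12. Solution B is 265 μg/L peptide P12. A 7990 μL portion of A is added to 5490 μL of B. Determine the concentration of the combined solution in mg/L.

C_A = 842 μg/L / 4 = 210 μg/L.
C_mix = (C_A·V_A + C_B·V_B)/(V_A + V_B) = (210×7990 + 265×5490) / 13480 = 233 μg/L = 0.233 mg/L.

0.233 mg/L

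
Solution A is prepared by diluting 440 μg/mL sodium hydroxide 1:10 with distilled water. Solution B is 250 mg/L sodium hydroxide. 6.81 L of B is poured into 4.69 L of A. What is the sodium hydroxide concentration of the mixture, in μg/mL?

C_A = 440 μg/mL / 10 = 44.0 μg/mL.
C_B = 250 mg/L = 250 μg/mL.
C_mix = (C_A·V_A + C_B·V_B)/(V_A + V_B) = (44.0×4.69 + 250×6.81) / 11.50 = 166 μg/mL.

166 μg/mL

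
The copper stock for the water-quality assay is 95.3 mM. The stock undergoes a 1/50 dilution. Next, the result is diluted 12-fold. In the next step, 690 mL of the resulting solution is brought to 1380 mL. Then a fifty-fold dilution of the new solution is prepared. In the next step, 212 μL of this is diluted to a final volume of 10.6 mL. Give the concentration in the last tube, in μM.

Overall dilution factor = 50 × 12 × 2 × 50 × 50 = 3.00 × 10⁶.
95.3 mM / 3.00 × 10⁶ = 3.18 × 10⁻⁵ mM = 0.0318 μM.

0.0318 μM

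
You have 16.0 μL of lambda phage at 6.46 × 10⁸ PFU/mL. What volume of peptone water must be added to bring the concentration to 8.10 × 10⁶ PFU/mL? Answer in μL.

V₂ = C₁V₁/C₂ = 6.46 × 10⁸ × 16.0 / 8.10 × 10⁶ = 1276 μL.
Diluent to add = V₂ − V₁ = 1276 − 16.0 = 1260 μL.

1260 μL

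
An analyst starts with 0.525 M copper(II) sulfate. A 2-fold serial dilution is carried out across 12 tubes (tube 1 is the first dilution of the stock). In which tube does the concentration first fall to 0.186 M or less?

tube 2

Tube n has concentration 0.525 M / 2ⁿ.
Need 2ⁿ ≥ 0.525 M / 0.186 M = 2.82, so n ≥ 1.50.
First such tube: n = 2.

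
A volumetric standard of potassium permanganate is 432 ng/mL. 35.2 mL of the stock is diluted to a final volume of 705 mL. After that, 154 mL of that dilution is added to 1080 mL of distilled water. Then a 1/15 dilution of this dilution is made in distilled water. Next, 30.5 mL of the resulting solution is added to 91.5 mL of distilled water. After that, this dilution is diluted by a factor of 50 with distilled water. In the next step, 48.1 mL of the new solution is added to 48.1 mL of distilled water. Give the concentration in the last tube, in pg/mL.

0.449 pg/mL

Overall dilution factor = 20.03 × 8.013 × 15 × 4 × 50 × 2 = 9.63 × 10⁵.
432 ng/mL / 9.63 × 10⁵ = 4.49 × 10⁻⁴ ng/mL = 0.449 pg/mL.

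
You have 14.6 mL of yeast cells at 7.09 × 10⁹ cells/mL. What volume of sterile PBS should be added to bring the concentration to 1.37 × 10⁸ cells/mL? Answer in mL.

V₂ = C₁V₁/C₂ = 7.09 × 10⁹ × 14.6 / 1.37 × 10⁸ = 756 mL.
Diluent to add = V₂ − V₁ = 756 − 14.6 = 741 mL.

741 mL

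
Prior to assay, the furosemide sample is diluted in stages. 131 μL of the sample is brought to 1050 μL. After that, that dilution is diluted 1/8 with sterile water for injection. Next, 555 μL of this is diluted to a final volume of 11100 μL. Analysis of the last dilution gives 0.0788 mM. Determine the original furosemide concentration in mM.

101 mM

Overall dilution factor = 8.015 × 8 × 20 = 1282.
Original = 0.0788 mM × 1282 = 101 mM.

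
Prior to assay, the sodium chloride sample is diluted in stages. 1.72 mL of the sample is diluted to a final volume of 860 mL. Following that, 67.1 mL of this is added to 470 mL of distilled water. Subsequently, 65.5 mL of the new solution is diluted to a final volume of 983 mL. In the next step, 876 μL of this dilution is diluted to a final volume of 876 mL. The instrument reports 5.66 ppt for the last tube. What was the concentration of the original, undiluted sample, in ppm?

340 ppm

Overall dilution factor = 500 × 8.004 × 15.01 × 1000 = 6.01 × 10⁷.
Original = 5.66 ppt × 6.01 × 10⁷ = 3.40 × 10⁸ ppt = 340 ppm.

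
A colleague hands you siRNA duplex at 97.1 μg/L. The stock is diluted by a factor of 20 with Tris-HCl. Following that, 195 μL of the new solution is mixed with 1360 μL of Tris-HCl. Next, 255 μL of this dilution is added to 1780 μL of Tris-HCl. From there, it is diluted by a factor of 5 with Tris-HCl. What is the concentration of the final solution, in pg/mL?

Overall dilution factor = 20 × 7.974 × 7.980 × 5 = 6364.
97.1 μg/L / 6364 = 0.0153 μg/L = 15.3 pg/mL.

15.3 pg/mL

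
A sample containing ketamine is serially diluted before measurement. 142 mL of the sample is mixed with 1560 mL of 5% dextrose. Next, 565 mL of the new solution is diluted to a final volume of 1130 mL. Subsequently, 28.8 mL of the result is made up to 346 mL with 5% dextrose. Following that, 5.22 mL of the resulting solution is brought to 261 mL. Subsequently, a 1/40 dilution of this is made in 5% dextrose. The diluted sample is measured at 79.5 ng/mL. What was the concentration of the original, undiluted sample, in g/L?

45.8 g/L

Overall dilution factor = 11.99 × 2 × 12.01 × 50 × 40 = 5.76 × 10⁵.
Original = 79.5 ng/mL × 5.76 × 10⁵ = 4.58 × 10⁷ ng/mL = 45.8 g/L.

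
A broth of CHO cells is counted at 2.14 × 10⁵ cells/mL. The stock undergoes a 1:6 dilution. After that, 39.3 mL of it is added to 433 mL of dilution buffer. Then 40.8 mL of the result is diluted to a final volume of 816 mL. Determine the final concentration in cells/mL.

148 cells/mL

Overall dilution factor = 6 × 12.02 × 20 = 1442.
2.14 × 10⁵ cells/mL / 1442 = 148 cells/mL.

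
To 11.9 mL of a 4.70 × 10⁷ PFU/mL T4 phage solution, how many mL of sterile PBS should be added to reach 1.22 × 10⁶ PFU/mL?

V₂ = C₁V₁/C₂ = 4.70 × 10⁷ × 11.9 / 1.22 × 10⁶ = 458 mL.
Diluent to add = V₂ − V₁ = 458 − 11.9 = 447 mL.

447 mL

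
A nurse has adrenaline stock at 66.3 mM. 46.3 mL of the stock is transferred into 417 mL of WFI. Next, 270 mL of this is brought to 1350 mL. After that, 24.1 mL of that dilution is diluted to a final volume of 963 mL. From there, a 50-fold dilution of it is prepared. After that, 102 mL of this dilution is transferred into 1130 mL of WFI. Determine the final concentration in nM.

Overall dilution factor = 10.01 × 5 × 39.96 × 50 × 12.08 = 1.21 × 10⁶.
66.3 mM / 1.21 × 10⁶ = 5.49 × 10⁻⁵ mM = 54.9 nM.

54.9 nM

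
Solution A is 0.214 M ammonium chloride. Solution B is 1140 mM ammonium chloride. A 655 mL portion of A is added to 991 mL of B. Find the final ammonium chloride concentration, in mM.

772 mM

C_B = 1140 mM = 1.14 M.
C_mix = (C_A·V_A + C_B·V_B)/(V_A + V_B) = (0.214×655 + 1.14×991) / 1646 = 0.772 M = 772 mM.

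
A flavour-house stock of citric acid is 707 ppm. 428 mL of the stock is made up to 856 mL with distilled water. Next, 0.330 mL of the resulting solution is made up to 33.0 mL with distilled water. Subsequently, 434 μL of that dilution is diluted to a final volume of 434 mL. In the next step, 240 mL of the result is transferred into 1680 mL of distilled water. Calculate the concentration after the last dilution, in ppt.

442 ppt

Overall dilution factor = 2 × 100 × 1000 × 8 = 1.60 × 10⁶.
707 ppm / 1.60 × 10⁶ = 4.42 × 10⁻⁴ ppm = 442 ppt.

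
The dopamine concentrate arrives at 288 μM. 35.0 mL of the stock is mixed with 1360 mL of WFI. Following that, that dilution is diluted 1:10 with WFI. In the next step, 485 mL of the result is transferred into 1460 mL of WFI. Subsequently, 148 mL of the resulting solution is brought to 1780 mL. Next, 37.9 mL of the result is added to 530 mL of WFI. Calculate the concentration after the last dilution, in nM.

Overall dilution factor = 39.86 × 10 × 4.010 × 12.03 × 14.98 = 2.88 × 10⁵.
288 μM / 2.88 × 10⁵ = 10.00 × 10⁻⁴ μM = 1.00 nM.

1.00 nM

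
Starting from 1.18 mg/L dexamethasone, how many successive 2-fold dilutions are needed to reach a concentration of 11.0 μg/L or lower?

Need 2ⁿ ≥ 107, so n ≥ log(107)/log(2) = 6.75.
Minimum whole steps: n = 7.

7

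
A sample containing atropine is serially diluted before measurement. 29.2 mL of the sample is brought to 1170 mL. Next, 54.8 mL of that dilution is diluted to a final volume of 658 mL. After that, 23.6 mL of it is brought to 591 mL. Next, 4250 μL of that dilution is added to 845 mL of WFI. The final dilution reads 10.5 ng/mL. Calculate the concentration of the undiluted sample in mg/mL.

25.3 mg/mL

Overall dilution factor = 40.07 × 12.01 × 25.04 × 199.8 = 2.41 × 10⁶.
Original = 10.5 ng/mL × 2.41 × 10⁶ = 2.53 × 10⁷ ng/mL = 25.3 mg/mL.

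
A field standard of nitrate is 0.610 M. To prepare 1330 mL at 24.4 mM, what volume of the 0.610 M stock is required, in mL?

53.2 mL

24.4 mM = 0.0244 M.
V₁ = C₂V₂/C₁ = 0.0244 × 1330 / 0.610 = 53.2 mL.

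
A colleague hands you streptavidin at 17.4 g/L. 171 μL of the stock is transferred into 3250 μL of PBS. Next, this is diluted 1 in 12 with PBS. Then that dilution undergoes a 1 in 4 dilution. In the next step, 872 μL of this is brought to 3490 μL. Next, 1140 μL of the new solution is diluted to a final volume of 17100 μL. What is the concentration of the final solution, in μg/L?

Overall dilution factor = 20.01 × 12 × 4 × 4.002 × 15 = 5.76 × 10⁴.
17.4 g/L / 5.76 × 10⁴ = 3.02 × 10⁻⁴ g/L = 302 μg/L.

302 μg/L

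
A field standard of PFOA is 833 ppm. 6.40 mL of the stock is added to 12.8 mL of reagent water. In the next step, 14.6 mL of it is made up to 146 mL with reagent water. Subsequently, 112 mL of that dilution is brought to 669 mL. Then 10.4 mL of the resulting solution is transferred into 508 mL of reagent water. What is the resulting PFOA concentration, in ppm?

Overall dilution factor = 3 × 10 × 5.973 × 49.85 = 8932.
833 ppm / 8932 = 0.0933 ppm.

0.0933 ppm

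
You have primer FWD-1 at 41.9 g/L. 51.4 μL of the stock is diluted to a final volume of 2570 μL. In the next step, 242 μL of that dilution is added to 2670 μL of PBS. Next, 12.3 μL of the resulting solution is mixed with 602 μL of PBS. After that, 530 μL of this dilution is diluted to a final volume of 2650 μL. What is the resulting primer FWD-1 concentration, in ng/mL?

Overall dilution factor = 50 × 12.03 × 49.94 × 5 = 1.50 × 10⁵.
41.9 g/L / 1.50 × 10⁵ = 2.79 × 10⁻⁴ g/L = 279 ng/mL.

279 ng/mL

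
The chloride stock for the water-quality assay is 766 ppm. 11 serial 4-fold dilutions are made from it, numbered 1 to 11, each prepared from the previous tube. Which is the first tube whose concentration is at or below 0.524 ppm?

tube 6

Tube n has concentration 766 ppm / 4ⁿ.
Need 4ⁿ ≥ 766 ppm / 0.524 ppm = 1462, so n ≥ 5.26.
First such tube: n = 6.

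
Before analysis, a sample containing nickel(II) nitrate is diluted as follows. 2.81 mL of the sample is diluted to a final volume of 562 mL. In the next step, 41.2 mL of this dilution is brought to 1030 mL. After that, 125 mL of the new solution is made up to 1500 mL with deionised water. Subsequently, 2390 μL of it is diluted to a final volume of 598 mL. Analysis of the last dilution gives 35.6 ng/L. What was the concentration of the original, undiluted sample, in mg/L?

534 mg/L

Overall dilution factor = 200 × 25 × 12 × 250.2 = 1.50 × 10⁷.
Original = 35.6 ng/L × 1.50 × 10⁷ = 5.34 × 10⁸ ng/L = 534 mg/L.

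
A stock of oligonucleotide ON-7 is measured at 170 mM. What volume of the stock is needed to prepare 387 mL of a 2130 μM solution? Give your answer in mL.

2130 μM = 2.13 mM.
V₁ = C₂V₂/C₁ = 2.13 × 387 / 170 = 4.85 mL.

4.85 mL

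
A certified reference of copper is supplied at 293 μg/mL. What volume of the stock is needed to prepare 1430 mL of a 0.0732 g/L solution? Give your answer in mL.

0.0732 g/L = 73.2 μg/mL.
V₁ = C₂V₂/C₁ = 73.2 × 1430 / 293 = 357 mL.

357 mL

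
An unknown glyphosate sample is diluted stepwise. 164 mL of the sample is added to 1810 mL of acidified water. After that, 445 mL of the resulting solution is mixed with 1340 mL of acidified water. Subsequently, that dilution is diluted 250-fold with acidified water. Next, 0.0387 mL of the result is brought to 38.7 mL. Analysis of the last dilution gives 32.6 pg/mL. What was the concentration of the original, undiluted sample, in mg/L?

Overall dilution factor = 12.04 × 4.011 × 250 × 1000 = 1.21 × 10⁷.
Original = 32.6 pg/mL × 1.21 × 10⁷ = 3.93 × 10⁸ pg/mL = 393 mg/L.

393 mg/L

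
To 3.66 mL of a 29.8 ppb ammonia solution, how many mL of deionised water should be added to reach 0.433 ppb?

V₂ = C₁V₁/C₂ = 29.8 × 3.66 / 0.433 = 252 mL.
Diluent to add = V₂ − V₁ = 252 − 3.66 = 248 mL.

248 mL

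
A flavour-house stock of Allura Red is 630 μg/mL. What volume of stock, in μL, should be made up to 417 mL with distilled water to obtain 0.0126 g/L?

0.0126 g/L = 12.6 μg/mL.
V₁ = C₂V₂/C₁ = 12.6 × 417 / 630 = 8.34 mL = 8340 μL.

8340 μL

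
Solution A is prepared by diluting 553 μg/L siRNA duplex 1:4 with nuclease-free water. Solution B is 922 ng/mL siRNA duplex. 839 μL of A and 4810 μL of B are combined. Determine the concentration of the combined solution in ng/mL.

806 ng/mL

C_A = 553 μg/L / 4 = 138 μg/L.
C_B = 922 ng/mL = 922 μg/L.
C_mix = (C_A·V_A + C_B·V_B)/(V_A + V_B) = (138×839 + 922×4810) / 5649 = 806 μg/L = 806 ng/mL.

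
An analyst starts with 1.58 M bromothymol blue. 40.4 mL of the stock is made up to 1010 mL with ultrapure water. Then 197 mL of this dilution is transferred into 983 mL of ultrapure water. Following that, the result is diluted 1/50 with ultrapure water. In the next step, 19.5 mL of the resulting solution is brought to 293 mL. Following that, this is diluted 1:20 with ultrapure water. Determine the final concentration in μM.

0.702 μM

Overall dilution factor = 25 × 5.990 × 50 × 15.03 × 20 = 2.25 × 10⁶.
1.58 M / 2.25 × 10⁶ = 7.02 × 10⁻⁷ M = 0.702 μM.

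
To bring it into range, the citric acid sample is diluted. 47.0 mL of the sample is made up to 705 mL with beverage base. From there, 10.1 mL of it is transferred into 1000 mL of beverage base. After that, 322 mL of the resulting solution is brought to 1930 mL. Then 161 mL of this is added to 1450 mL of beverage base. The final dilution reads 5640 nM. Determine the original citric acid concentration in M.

Overall dilution factor = 15 × 100.0 × 5.994 × 10.01 = 9.00 × 10⁴.
Original = 5640 nM × 9.00 × 10⁴ = 5.07 × 10⁸ nM = 0.507 M.

0.507 M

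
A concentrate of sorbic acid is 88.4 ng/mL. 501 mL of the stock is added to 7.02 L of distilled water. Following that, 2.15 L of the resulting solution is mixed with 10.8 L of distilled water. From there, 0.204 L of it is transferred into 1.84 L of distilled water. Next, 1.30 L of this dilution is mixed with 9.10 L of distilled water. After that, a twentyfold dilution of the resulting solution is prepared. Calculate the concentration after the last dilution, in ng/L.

Overall dilution factor = 15.01 × 6.023 × 10.02 × 8 × 20 = 1.45 × 10⁵.
88.4 ng/mL / 1.45 × 10⁵ = 6.10 × 10⁻⁴ ng/mL = 0.610 ng/L.

0.610 ng/L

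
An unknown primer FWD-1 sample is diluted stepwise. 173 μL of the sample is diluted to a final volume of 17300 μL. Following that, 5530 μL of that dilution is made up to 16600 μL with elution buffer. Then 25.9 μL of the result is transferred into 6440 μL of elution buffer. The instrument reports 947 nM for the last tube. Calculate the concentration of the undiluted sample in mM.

71.0 mM

Overall dilution factor = 100 × 3.002 × 249.6 = 7.49 × 10⁴.
Original = 947 nM × 7.49 × 10⁴ = 7.10 × 10⁷ nM = 71.0 mM.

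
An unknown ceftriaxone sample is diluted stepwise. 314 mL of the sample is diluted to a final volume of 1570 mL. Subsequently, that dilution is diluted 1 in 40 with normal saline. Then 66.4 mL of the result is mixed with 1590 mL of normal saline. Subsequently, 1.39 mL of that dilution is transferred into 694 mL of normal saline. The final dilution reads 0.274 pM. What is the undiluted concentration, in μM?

Overall dilution factor = 5 × 40 × 24.95 × 500.3 = 2.50 × 10⁶.
Original = 0.274 pM × 2.50 × 10⁶ = 6.84 × 10⁵ pM = 0.684 μM.

0.684 μM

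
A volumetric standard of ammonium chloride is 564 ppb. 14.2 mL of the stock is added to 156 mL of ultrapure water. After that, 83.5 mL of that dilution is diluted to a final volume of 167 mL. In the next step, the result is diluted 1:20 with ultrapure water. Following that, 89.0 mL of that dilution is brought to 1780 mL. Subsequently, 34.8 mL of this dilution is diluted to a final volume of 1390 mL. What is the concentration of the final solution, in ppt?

Overall dilution factor = 11.99 × 2 × 20 × 20 × 39.94 = 3.83 × 10⁵.
564 ppb / 3.83 × 10⁵ = 1.47 × 10⁻³ ppb = 1.47 ppt.

1.47 ppt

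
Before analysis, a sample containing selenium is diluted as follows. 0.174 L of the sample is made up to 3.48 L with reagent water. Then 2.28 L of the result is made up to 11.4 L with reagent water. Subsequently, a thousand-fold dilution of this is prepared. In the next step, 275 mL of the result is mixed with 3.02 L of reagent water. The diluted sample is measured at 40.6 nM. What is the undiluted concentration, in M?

0.0486 M

Overall dilution factor = 20 × 5 × 1000 × 11.98 = 1.20 × 10⁶.
Original = 40.6 nM × 1.20 × 10⁶ = 4.86 × 10⁷ nM = 0.0486 M.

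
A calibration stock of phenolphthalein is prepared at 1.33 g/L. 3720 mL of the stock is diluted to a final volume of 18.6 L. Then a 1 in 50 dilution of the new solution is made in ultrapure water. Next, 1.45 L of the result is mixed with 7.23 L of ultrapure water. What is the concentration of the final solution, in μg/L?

Overall dilution factor = 5 × 50 × 5.986 = 1497.
1.33 g/L / 1497 = 8.89 × 10⁻⁴ g/L = 889 μg/L.

889 μg/L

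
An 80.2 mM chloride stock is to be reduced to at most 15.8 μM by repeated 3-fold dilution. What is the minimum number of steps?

8

Need 3ⁿ ≥ 5076, so n ≥ log(5076)/log(3) = 7.77.
Minimum whole steps: n = 8.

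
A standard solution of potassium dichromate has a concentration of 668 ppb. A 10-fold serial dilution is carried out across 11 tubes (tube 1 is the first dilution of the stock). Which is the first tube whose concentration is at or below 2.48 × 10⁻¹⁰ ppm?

tube 10

Tube n has concentration 668 ppb / 10ⁿ.
Need 10ⁿ ≥ 668 ppb / 2.48 × 10⁻¹⁰ ppm = 2.69 × 10⁹, so n ≥ 9.43.
First such tube: n = 10.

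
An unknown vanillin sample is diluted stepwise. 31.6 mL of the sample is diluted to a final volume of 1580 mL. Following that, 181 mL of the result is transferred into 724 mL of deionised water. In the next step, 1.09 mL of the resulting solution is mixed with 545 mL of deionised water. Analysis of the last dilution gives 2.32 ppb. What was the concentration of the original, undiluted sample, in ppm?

Overall dilution factor = 50 × 5 × 501 = 1.25 × 10⁵.
Original = 2.32 ppb × 1.25 × 10⁵ = 2.91 × 10⁵ ppb = 291 ppm.

291 ppm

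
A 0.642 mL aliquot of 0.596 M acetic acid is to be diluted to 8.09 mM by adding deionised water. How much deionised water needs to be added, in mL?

8.09 mM = 8.09 × 10⁻³ M.
V₂ = C₁V₁/C₂ = 0.596 × 0.642 / 8.09 × 10⁻³ = 47.3 mL.
Diluent to add = V₂ − V₁ = 47.3 − 0.642 = 46.7 mL.

46.7 mL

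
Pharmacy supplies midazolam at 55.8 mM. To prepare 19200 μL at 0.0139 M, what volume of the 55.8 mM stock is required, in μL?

0.0139 M = 13.9 mM.
V₁ = C₂V₂/C₁ = 13.9 × 19200 / 55.8 = 4783 μL.

4780 μL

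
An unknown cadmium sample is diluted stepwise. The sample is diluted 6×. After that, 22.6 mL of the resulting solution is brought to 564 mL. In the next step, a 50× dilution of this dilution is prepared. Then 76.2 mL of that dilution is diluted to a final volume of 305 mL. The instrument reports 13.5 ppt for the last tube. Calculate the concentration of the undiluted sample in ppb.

Overall dilution factor = 6 × 24.96 × 50 × 4.003 = 3.00 × 10⁴.
Original = 13.5 ppt × 3.00 × 10⁴ = 4.05 × 10⁵ ppt = 405 ppb.

405 ppb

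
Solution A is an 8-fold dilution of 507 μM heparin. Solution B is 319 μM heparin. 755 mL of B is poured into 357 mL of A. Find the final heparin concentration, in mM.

0.237 mM

C_A = 507 μM / 8 = 63.4 μM.
C_mix = (C_A·V_A + C_B·V_B)/(V_A + V_B) = (63.4×357 + 319×755) / 1112 = 237 μM = 0.237 mM.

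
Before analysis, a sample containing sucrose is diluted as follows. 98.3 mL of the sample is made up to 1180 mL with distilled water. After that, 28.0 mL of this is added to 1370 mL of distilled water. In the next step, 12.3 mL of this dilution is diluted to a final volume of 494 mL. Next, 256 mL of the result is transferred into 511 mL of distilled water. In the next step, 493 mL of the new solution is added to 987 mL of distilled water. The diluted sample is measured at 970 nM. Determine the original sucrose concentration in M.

Overall dilution factor = 12.00 × 49.93 × 40.16 × 2.996 × 3.002 = 2.17 × 10⁵.
Original = 970 nM × 2.17 × 10⁵ = 2.10 × 10⁸ nM = 0.210 M.

0.210 M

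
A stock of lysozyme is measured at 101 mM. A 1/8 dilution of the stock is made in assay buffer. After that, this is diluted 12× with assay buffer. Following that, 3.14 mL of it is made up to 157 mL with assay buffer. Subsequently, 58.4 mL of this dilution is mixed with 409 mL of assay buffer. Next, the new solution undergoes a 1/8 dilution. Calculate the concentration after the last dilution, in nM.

Overall dilution factor = 8 × 12 × 50 × 8.003 × 8 = 3.07 × 10⁵.
101 mM / 3.07 × 10⁵ = 3.29 × 10⁻⁴ mM = 329 nM.

329 nM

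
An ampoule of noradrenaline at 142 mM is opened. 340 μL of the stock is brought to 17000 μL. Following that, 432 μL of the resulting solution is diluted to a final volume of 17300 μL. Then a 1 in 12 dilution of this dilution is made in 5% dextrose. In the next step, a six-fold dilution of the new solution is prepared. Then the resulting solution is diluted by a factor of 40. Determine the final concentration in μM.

0.0246 μM

Overall dilution factor = 50 × 40.05 × 12 × 6 × 40 = 5.77 × 10⁶.
142 mM / 5.77 × 10⁶ = 2.46 × 10⁻⁵ mM = 0.0246 μM.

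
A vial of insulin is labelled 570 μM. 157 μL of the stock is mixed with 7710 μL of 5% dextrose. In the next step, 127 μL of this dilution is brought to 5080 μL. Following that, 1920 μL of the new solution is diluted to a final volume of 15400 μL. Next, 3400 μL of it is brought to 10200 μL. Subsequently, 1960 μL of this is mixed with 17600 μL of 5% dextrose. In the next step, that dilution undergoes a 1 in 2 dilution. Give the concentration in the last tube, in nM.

Overall dilution factor = 50.11 × 40 × 8.021 × 3 × 9.980 × 2 = 9.63 × 10⁵.
570 μM / 9.63 × 10⁵ = 5.92 × 10⁻⁴ μM = 0.592 nM.

0.592 nM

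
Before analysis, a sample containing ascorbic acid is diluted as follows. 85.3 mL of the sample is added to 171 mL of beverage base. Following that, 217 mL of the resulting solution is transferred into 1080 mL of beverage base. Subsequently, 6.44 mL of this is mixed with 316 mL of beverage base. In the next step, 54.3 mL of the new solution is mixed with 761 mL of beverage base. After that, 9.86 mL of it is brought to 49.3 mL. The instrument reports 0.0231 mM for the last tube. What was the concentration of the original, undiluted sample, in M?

Overall dilution factor = 3.005 × 5.977 × 50.07 × 15.01 × 5 = 6.75 × 10⁴.
Original = 0.0231 mM × 6.75 × 10⁴ = 1559 mM = 1.56 M.

1.56 M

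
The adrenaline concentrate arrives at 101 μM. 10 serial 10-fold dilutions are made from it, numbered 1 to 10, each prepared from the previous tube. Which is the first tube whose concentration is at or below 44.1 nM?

Tube n has concentration 101 μM / 10ⁿ.
Need 10ⁿ ≥ 101 μM / 44.1 nM = 2290, so n ≥ 3.36.
First such tube: n = 4.

tube 4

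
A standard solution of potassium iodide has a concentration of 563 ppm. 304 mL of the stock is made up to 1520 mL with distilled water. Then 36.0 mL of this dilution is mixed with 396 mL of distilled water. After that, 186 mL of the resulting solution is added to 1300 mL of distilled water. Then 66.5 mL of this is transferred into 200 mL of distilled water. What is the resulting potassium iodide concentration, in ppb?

Overall dilution factor = 5 × 12 × 7.989 × 4.008 = 1921.
563 ppm / 1921 = 0.293 ppm = 293 ppb.

293 ppb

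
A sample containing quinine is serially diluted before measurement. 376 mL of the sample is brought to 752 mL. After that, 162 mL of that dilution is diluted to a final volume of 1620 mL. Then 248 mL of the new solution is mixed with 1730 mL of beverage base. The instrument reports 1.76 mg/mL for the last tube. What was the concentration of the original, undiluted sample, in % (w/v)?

28.1 % (w/v)

Overall dilution factor = 2 × 10 × 7.976 = 160.
Original = 1.76 mg/mL × 160 = 281 mg/mL = 28.1 % (w/v).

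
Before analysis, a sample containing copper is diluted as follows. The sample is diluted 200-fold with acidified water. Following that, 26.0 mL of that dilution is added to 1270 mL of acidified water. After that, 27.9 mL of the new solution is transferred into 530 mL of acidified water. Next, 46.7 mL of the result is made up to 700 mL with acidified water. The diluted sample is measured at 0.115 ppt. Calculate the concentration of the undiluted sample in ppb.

Overall dilution factor = 200 × 49.85 × 20.00 × 14.99 = 2.99 × 10⁶.
Original = 0.115 ppt × 2.99 × 10⁶ = 3.44 × 10⁵ ppt = 344 ppb.

344 ppb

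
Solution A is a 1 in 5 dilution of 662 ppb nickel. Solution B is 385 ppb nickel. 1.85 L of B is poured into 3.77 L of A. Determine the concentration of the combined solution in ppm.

0.216 ppm

C_A = 662 ppb / 5 = 132 ppb.
C_mix = (C_A·V_A + C_B·V_B)/(V_A + V_B) = (132×3.77 + 385×1.85) / 5.620 = 216 ppb = 0.216 ppm.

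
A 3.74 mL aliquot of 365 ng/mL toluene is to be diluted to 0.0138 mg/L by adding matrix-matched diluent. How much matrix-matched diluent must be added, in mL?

0.0138 mg/L = 13.8 ng/mL.
V₂ = C₁V₁/C₂ = 365 × 3.74 / 13.8 = 98.9 mL.
Diluent to add = V₂ − V₁ = 98.9 − 3.74 = 95.2 mL.

95.2 mL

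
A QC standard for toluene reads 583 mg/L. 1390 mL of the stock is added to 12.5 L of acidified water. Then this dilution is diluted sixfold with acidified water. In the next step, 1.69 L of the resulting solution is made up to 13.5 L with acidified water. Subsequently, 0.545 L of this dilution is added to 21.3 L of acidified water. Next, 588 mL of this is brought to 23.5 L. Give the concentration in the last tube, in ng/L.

760 ng/L

Overall dilution factor = 9.993 × 6 × 7.988 × 40.08 × 39.97 = 7.67 × 10⁵.
583 mg/L / 7.67 × 10⁵ = 7.60 × 10⁻⁴ mg/L = 760 ng/L.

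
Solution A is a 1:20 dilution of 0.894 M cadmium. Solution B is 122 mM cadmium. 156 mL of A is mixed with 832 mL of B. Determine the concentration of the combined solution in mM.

110 mM

C_A = 0.894 M / 20 = 0.0447 M.
C_B = 122 mM = 0.122 M.
C_mix = (C_A·V_A + C_B·V_B)/(V_A + V_B) = (0.0447×156 + 0.122×832) / 988.0 = 0.110 M = 110 mM.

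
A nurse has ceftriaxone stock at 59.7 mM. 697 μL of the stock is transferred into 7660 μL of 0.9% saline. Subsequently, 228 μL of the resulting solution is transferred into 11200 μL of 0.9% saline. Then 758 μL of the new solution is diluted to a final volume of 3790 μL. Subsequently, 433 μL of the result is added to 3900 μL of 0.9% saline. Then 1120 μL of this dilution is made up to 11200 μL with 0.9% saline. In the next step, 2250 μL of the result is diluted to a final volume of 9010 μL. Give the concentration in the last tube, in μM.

0.0496 μM

Overall dilution factor = 11.99 × 50.12 × 5 × 10.01 × 10 × 4.004 = 1.20 × 10⁶.
59.7 mM / 1.20 × 10⁶ = 4.96 × 10⁻⁵ mM = 0.0496 μM.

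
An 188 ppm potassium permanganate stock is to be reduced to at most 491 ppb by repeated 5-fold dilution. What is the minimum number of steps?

Need 5ⁿ ≥ 383, so n ≥ log(383)/log(5) = 3.70.
Minimum whole steps: n = 4.

4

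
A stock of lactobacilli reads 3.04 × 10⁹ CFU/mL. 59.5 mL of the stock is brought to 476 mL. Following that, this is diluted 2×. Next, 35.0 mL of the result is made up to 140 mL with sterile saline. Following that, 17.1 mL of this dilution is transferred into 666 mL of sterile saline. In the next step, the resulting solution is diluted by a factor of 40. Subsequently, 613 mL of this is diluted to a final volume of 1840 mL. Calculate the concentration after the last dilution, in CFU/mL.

9900 CFU/mL

Overall dilution factor = 8 × 2 × 4 × 39.95 × 40 × 3.002 = 3.07 × 10⁵.
3.04 × 10⁹ CFU/mL / 3.07 × 10⁵ = 9900 CFU/mL.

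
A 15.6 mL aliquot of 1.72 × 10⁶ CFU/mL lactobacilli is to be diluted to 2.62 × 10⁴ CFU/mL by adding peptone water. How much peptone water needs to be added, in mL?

V₂ = C₁V₁/C₂ = 1.72 × 10⁶ × 15.6 / 2.62 × 10⁴ = 1024 mL.
Diluent to add = V₂ − V₁ = 1024 − 15.6 = 1010 mL.

1010 mL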